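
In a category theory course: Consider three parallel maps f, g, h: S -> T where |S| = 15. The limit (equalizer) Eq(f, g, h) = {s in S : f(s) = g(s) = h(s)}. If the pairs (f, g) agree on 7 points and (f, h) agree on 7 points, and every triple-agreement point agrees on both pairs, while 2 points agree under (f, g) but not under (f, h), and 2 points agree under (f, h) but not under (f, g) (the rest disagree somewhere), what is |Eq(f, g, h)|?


Eq(f, g, h) is the triple-agreement set: points in S where all three
maps take the same value. Using inclusion-exclusion on the pairwise data:
Pair (f, g) agrees on 7 points; pair (f, h) on 7 points.
Points agreeing under (f, g) but not (f, h) = 2; under (f, h) but not (f, g) = 2.
Triple-agreement = agreement-in-(f, g) minus points that agree under (f, g) but not (f, h):
|Eq(f, g, h)| = 7 - 2 = 5
(cross-check via (f, h): 7 - 2 = 5.)

5


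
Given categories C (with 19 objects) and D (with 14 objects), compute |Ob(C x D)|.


The product category C x D has objects that are pairs (c, d).
Number of pairs = |Ob(C)| * |Ob(D)| = 19 * 14 = 266

266


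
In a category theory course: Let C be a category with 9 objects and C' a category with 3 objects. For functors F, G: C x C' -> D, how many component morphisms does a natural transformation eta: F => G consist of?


A natural transformation eta: F => G assigns one component morphism per
object of the domain category.
The domain is the product category C x C', so
|Ob(C x C')| = |Ob(C)| * |Ob(C')| = 9 * 3 = 27.
Therefore eta has 27 component morphisms.

27


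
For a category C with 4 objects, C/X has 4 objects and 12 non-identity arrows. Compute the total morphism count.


In the slice category C/X, objects are morphisms to X.
Identity morphisms: 4 (one per object of C/X).
Non-identity morphisms: 12.
Total = 4 + 12 = 16

16


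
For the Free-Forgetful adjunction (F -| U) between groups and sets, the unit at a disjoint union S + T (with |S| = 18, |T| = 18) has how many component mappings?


The unit eta_X: X -> U(F(X)) of the Free-Forgetful adjunction
maps each element of X to a generator of F(X). For X = S + T (disjoint
union in Set), |S + T| = |S| + |T|.
Total mappings = 18 + 18 = 36.

36


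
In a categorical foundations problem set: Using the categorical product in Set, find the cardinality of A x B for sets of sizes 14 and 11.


In Set, the product A x B is the Cartesian product.
By the universal property, |A x B| = |A| * |B|.
|A x B| = 14 * 11 = 154

154


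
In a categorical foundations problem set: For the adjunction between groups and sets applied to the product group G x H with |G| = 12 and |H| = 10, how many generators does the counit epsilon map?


The counit epsilon_K: F(U(K)) -> K of the Free-Forgetful adjunction
maps |K| generators of F(U(K)) into K. For K = G x H (the product group),
|G x H| = |G| * |H|.
Total generators mapped = 12 * 10 = 120.

120


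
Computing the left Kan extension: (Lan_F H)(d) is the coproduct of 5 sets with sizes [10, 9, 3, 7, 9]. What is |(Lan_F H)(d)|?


Pointwise, the left Kan extension (Lan_F H)(d) is the colimit, indexed
by the comma category (F downarrow d), of H composed with the
projection (F downarrow d) -> C. Here that colimit is given
as a coproduct (disjoint union) of sets, so its cardinality is the
sum of the sizes of the summands.
Coproduct of sets with sizes: 10 + 9 + 3 + 7 + 9
= 38

38


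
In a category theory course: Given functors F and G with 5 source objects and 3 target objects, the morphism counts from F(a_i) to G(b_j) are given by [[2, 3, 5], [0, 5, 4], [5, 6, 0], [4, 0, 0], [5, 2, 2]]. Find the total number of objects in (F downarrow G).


Objects of (F downarrow G) are triples (a, b, h: F(a)->G(b)).
The count equals the sum of all entries in the hom-matrix.
sum(row 0) = 10
sum(row 1) = 9
sum(row 2) = 11
sum(row 3) = 4
sum(row 4) = 9
Grand total = 43

43


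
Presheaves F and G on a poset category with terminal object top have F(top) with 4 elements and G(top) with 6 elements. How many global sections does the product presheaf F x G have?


Global sections of a presheaf on a poset with terminal top satisfy
Gamma(H) ~ H(top). Presheaves admit pointwise products, so
(F x G)(top) = F(top) x G(top) (Cartesian product).
|Gamma(F x G)| = |F(top)| * |G(top)| = 4 * 6 = 24.

24


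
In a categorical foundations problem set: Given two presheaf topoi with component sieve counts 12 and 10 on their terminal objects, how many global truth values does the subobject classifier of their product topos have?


In a product of presheaf topoi E_1 x E_2, the subobject classifier
is Omega = Omega_1 x Omega_2 (componentwise), so
|Omega(top)| = |Omega_1(top_1)| * |Omega_2(top_2)|.
= 12 * 10 = 120.

120


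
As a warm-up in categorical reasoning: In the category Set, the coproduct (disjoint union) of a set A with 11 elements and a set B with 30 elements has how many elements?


In Set, the coproduct A + B is the disjoint union.
|A + B| = |A| + |B| = 11 + 30 = 41

41


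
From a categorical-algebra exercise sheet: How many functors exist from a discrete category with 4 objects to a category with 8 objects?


A functor from a discrete category C to D is determined by
where each object maps. Each of the 4 objects of C can map
to any of the 8 objects of D independently.
Number of functors = 8^4 = 4096

4096


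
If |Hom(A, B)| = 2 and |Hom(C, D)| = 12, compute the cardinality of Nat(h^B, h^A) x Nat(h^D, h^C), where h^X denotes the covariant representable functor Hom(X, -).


By the Yoneda lemma, Nat(h^B, h^A) is isomorphic to Hom(A, B),
so |Nat(h^B, h^A)| = |Hom(A, B)| and |Nat(h^D, h^C)| = |Hom(C, D)|.
|Hom(A, B)| = 2, |Hom(C, D)| = 12.
|Nat(h^B, h^A) x Nat(h^D, h^C)| = 2 * 12 = 24

24


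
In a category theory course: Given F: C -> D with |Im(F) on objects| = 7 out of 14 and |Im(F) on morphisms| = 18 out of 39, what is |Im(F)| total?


The image of F consists of distinct objects and distinct morphisms.
|Im(F)| on objects = 7
|Im(F)| on morphisms = 18
Total image cardinality = 7 + 18 = 25

25


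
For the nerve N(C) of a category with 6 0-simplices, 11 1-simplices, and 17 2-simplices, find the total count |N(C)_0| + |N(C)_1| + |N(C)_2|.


The 2-skeleton of the nerve N(C) consists of simplices in dimensions 0, 1, 2:
  |N(C)_0| = 6 (objects)
  |N(C)_1| = 11 (morphisms)
  |N(C)_2| = 17 (composable pairs)
Total = 6 + 11 + 17 = 34

34


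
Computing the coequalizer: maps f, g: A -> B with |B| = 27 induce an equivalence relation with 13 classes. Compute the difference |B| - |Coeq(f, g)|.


The coequalizer Coeq(f, g) = B / ~ has one element per equivalence class.
|B| = 27, |Coeq(f, g)| = 13.
|B| - |Coeq(f, g)| = 27 - 13 = 14.

14


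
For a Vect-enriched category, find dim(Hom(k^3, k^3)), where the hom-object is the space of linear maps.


In Vect-enriched categories, Hom(k^n, k^m) is the space of m x n matrices.
dim(Hom(k^3, k^3)) = 3 * 3 = 9

9


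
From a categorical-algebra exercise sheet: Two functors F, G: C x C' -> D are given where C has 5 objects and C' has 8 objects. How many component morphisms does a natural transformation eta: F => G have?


A natural transformation eta: F => G assigns one component morphism per
object of the domain category.
The domain is the product category C x C', so
|Ob(C x C')| = |Ob(C)| * |Ob(C')| = 5 * 8 = 40.
Therefore eta has 40 component morphisms.

40


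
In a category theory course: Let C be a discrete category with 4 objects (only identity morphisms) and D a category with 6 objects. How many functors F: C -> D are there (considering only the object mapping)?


A functor from a discrete category C to D is determined by
where each object maps. Each of the 4 objects of C can map
to any of the 6 objects of D independently.
Number of functors = 6^4 = 1296

1296


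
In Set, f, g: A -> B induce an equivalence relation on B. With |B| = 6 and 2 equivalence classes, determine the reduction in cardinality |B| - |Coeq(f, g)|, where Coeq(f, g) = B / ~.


The coequalizer Coeq(f, g) = B / ~ has one element per equivalence class.
|B| = 6, |Coeq(f, g)| = 2.
|B| - |Coeq(f, g)| = 6 - 2 = 4.

4


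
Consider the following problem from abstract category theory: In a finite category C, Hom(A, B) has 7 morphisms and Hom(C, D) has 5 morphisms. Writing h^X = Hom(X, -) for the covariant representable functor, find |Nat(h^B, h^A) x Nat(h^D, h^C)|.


By the Yoneda lemma, Nat(h^B, h^A) is isomorphic to Hom(A, B),
so |Nat(h^B, h^A)| = |Hom(A, B)| and |Nat(h^D, h^C)| = |Hom(C, D)|.
|Hom(A, B)| = 7, |Hom(C, D)| = 5.
|Nat(h^B, h^A) x Nat(h^D, h^C)| = 7 * 5 = 35

35


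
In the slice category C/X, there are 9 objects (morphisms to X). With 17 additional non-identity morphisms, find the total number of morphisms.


In the slice category C/X, objects are morphisms to X.
Identity morphisms: 9 (one per object of C/X).
Non-identity morphisms: 17.
Total = 9 + 17 = 26

26


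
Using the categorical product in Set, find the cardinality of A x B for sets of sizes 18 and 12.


In Set, the product A x B is the Cartesian product.
By the universal property, |A x B| = |A| * |B|.
|A x B| = 18 * 12 = 216

216


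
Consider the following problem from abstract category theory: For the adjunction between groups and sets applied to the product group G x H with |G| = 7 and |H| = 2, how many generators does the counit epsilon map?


The counit epsilon_K: F(U(K)) -> K of the Free-Forgetful adjunction
maps |K| generators of F(U(K)) into K. For K = G x H (the product group),
|G x H| = |G| * |H|.
Total generators mapped = 7 * 2 = 14.

14


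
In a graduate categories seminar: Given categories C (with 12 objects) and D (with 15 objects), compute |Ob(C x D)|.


The product category C x D has objects that are pairs (c, d).
Number of pairs = |Ob(C)| * |Ob(D)| = 12 * 15 = 180

180


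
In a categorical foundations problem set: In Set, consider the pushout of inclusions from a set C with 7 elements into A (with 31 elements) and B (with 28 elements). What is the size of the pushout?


The pushout A +_C B identifies the images of C in A and B.
|A +_C B| = |A| + |B| - |C| (for injections).
= 31 + 28 - 7 = 52

52


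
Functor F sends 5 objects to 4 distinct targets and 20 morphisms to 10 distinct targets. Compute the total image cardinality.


The image of F consists of distinct objects and distinct morphisms.
|Im(F)| on objects = 4
|Im(F)| on morphisms = 10
Total image cardinality = 4 + 10 = 14

14


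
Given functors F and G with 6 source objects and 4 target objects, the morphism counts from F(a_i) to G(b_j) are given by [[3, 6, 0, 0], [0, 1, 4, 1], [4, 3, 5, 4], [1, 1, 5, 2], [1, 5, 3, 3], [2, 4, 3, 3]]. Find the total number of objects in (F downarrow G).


Objects of (F downarrow G) are triples (a, b, h: F(a)->G(b)).
The count equals the sum of all entries in the hom-matrix.
sum(row 0) = 9
sum(row 1) = 6
sum(row 2) = 16
sum(row 3) = 9
sum(row 4) = 12
sum(row 5) = 12
Grand total = 64

64


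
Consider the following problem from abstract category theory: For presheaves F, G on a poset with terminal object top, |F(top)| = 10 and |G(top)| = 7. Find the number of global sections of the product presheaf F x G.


Global sections of a presheaf on a poset with terminal top satisfy
Gamma(H) ~ H(top). Presheaves admit pointwise products, so
(F x G)(top) = F(top) x G(top) (Cartesian product).
|Gamma(F x G)| = |F(top)| * |G(top)| = 10 * 7 = 70.

70


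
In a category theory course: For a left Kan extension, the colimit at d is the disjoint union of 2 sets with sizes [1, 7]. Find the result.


Pointwise, the left Kan extension (Lan_F H)(d) is the colimit, indexed
by the comma category (F downarrow d), of H composed with the
projection (F downarrow d) -> C. Here that colimit is given
as a coproduct (disjoint union) of sets, so its cardinality is the
sum of the sizes of the summands.
Coproduct of sets with sizes: 1 + 7
= 8

8


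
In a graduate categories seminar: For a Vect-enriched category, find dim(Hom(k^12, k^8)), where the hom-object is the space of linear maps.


In Vect-enriched categories, Hom(k^n, k^m) is the space of m x n matrices.
dim(Hom(k^12, k^8)) = 8 * 12 = 96

96


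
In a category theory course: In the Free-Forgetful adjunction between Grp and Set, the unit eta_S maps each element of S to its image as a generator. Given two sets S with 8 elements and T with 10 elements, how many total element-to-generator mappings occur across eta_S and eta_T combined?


The unit eta_X: X -> U(F(X)) of the Free-Forgetful adjunction
maps each element of X to a generator of F(X). For X = S + T (disjoint
union in Set), |S + T| = |S| + |T|.
Total mappings = 8 + 10 = 18.

18


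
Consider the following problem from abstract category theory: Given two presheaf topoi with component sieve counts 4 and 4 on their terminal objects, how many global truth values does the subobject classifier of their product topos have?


In a product of presheaf topoi E_1 x E_2, the subobject classifier
is Omega = Omega_1 x Omega_2 (componentwise), so
|Omega(top)| = |Omega_1(top_1)| * |Omega_2(top_2)|.
= 4 * 4 = 16.

16


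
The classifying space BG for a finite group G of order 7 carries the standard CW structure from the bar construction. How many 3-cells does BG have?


In the bar-construction CW model of BG, the n-cells are indexed by
n-tuples [g_1|...|g_n] of non-identity elements of G (degenerate
simplices with some g_i = e do not contribute cells), so there are
(|G| - 1)^n n-cells.
For dim = 3 with |G| = 7:
cells = (7 - 1)^3 = 6^3 = 216

216


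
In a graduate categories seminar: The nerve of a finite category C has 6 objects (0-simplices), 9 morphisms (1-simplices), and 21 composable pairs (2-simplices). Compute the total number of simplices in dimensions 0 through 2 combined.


The 2-skeleton of the nerve N(C) consists of simplices in dimensions 0, 1, 2:
  |N(C)_0| = 6 (objects)
  |N(C)_1| = 9 (morphisms)
  |N(C)_2| = 21 (composable pairs)
Total = 6 + 9 + 21 = 36

36


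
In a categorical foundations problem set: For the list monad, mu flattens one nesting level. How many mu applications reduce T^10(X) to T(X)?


Each application of mu: T^2 -> T removes one layer of nesting.
Starting at depth 10 (i.e., T^10(X)), we need to reach T(X).
Number of mu applications = 10 - 1 = 9

9


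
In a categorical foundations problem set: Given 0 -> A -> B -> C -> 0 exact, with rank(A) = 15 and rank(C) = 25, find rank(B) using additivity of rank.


For a short exact sequence 0 -> A -> B -> C -> 0,
rank is additive: rank(B) = rank(A) + rank(C).
rank(B) = 15 + 25 = 40

40


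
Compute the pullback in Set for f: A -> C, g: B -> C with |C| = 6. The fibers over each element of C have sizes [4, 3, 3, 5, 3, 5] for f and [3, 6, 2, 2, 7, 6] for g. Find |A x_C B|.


The pullback A x_C B consists of pairs (a, b) with f(a) = g(b).
For each element c in C, the fiber product has |f^-1(c)| * |g^-1(c)| elements.
Summing over C: 4 * 3 + 3 * 6 + 3 * 2 + 5 * 2 + 3 * 7 + 5 * 6
= 12 + 18 + 6 + 10 + 21 + 30 = 97

97


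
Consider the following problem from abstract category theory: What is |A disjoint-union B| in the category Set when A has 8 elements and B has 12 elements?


In Set, the coproduct A + B is the disjoint union.
|A + B| = |A| + |B| = 8 + 12 = 20

20


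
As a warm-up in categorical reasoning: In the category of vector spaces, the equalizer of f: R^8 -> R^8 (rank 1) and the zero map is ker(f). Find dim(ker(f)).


The equalizer of f and the zero map is ker(f).
By the rank-nullity theorem: dim(ker(f)) = dim(domain) - rank(f).
dim(ker(f)) = 8 - 1 = 7

7


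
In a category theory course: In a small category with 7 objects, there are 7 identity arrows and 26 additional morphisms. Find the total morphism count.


Each object has an identity morphism, giving 7 identities.
Adding the 26 non-identity morphisms:
Total = 7 + 26 = 33

33


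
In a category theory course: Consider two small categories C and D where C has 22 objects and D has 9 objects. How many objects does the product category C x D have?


The product category C x D has objects that are pairs (c, d).
Number of pairs = |Ob(C)| * |Ob(D)| = 22 * 9 = 198

198


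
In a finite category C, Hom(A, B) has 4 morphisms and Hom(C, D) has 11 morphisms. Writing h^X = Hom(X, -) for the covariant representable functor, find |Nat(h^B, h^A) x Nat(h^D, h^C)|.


By the Yoneda lemma, Nat(h^B, h^A) is isomorphic to Hom(A, B),
so |Nat(h^B, h^A)| = |Hom(A, B)| and |Nat(h^D, h^C)| = |Hom(C, D)|.
|Hom(A, B)| = 4, |Hom(C, D)| = 11.
|Nat(h^B, h^A) x Nat(h^D, h^C)| = 4 * 11 = 44

44


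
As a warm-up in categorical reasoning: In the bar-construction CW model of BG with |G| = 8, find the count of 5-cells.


In the bar-construction CW model of BG, the n-cells are indexed by
n-tuples [g_1|...|g_n] of non-identity elements of G (degenerate
simplices with some g_i = e do not contribute cells), so there are
(|G| - 1)^n n-cells.
For dim = 5 with |G| = 8:
cells = (8 - 1)^5 = 7^5 = 16807

16807


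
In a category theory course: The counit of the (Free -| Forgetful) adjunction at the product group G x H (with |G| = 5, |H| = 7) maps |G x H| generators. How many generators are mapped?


The counit epsilon_K: F(U(K)) -> K of the Free-Forgetful adjunction
maps |K| generators of F(U(K)) into K. For K = G x H (the product group),
|G x H| = |G| * |H|.
Total generators mapped = 5 * 7 = 35.

35


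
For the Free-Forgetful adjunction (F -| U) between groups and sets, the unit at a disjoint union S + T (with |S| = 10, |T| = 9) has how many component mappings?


The unit eta_X: X -> U(F(X)) of the Free-Forgetful adjunction
maps each element of X to a generator of F(X). For X = S + T (disjoint
union in Set), |S + T| = |S| + |T|.
Total mappings = 10 + 9 = 19.

19


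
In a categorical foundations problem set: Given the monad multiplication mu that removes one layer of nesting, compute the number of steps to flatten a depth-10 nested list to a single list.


Each application of mu: T^2 -> T removes one layer of nesting.
Starting at depth 10 (i.e., T^10(X)), we need to reach T(X).
Number of mu applications = 10 - 1 = 9

9


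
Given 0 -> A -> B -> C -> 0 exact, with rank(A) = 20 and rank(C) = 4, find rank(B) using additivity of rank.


For a short exact sequence 0 -> A -> B -> C -> 0,
rank is additive: rank(B) = rank(A) + rank(C).
rank(B) = 20 + 4 = 24

24


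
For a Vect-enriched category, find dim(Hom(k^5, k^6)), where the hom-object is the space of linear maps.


In Vect-enriched categories, Hom(k^n, k^m) is the space of m x n matrices.
dim(Hom(k^5, k^6)) = 6 * 5 = 30

30


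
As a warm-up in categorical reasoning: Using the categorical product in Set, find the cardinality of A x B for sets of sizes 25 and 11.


In Set, the product A x B is the Cartesian product.
By the universal property, |A x B| = |A| * |B|.
|A x B| = 25 * 11 = 275

275


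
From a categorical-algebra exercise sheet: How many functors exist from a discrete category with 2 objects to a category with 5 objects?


A functor from a discrete category C to D is determined by
where each object maps. Each of the 2 objects of C can map
to any of the 5 objects of D independently.
Number of functors = 5^2 = 25

25


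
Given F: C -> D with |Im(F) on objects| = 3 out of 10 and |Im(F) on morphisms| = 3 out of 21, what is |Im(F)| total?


The image of F consists of distinct objects and distinct morphisms.
|Im(F)| on objects = 3
|Im(F)| on morphisms = 3
Total image cardinality = 3 + 3 = 6

6


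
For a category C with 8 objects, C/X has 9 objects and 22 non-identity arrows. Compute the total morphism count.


In the slice category C/X, objects are morphisms to X.
Identity morphisms: 9 (one per object of C/X).
Non-identity morphisms: 22.
Total = 9 + 22 = 31

31


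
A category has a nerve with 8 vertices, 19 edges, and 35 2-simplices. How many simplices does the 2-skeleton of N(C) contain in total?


The 2-skeleton of the nerve N(C) consists of simplices in dimensions 0, 1, 2:
  |N(C)_0| = 8 (objects)
  |N(C)_1| = 19 (morphisms)
  |N(C)_2| = 35 (composable pairs)
Total = 8 + 19 + 35 = 62

62


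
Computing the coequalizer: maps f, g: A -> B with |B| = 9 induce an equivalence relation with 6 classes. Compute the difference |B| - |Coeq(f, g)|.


The coequalizer Coeq(f, g) = B / ~ has one element per equivalence class.
|B| = 9, |Coeq(f, g)| = 6.
|B| - |Coeq(f, g)| = 9 - 6 = 3.

3


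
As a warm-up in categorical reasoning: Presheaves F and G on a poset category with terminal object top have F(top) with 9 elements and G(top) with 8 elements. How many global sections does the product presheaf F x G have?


Global sections of a presheaf on a poset with terminal top satisfy
Gamma(H) ~ H(top). Presheaves admit pointwise products, so
(F x G)(top) = F(top) x G(top) (Cartesian product).
|Gamma(F x G)| = |F(top)| * |G(top)| = 9 * 8 = 72.

72


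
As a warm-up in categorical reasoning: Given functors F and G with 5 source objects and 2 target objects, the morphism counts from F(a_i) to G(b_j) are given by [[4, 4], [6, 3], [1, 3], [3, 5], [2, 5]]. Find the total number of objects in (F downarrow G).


Objects of (F downarrow G) are triples (a, b, h: F(a)->G(b)).
The count equals the sum of all entries in the hom-matrix.
sum(row 0) = 8
sum(row 1) = 9
sum(row 2) = 4
sum(row 3) = 8
sum(row 4) = 7
Grand total = 36

36


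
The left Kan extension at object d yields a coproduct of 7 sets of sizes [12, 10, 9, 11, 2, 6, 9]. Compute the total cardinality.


Pointwise, the left Kan extension (Lan_F H)(d) is the colimit, indexed
by the comma category (F downarrow d), of H composed with the
projection (F downarrow d) -> C. Here that colimit is given
as a coproduct (disjoint union) of sets, so its cardinality is the
sum of the sizes of the summands.
Coproduct of sets with sizes: 12 + 10 + 9 + 11 + 2 + 6 + 9
= 59

59


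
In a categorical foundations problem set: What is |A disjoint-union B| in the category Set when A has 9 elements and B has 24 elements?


In Set, the coproduct A + B is the disjoint union.
|A + B| = |A| + |B| = 9 + 24 = 33

33


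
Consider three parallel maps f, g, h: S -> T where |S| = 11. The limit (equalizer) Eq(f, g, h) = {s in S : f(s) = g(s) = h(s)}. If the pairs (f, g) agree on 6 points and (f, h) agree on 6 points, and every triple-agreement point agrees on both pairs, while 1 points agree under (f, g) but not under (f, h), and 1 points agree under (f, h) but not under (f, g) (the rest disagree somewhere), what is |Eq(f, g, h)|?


Eq(f, g, h) is the triple-agreement set: points in S where all three
maps take the same value. Using inclusion-exclusion on the pairwise data:
Pair (f, g) agrees on 6 points; pair (f, h) on 6 points.
Points agreeing under (f, g) but not (f, h) = 1; under (f, h) but not (f, g) = 1.
Triple-agreement = agreement-in-(f, g) minus points that agree under (f, g) but not (f, h):
|Eq(f, g, h)| = 6 - 1 = 5
(cross-check via (f, h): 6 - 1 = 5.)

5


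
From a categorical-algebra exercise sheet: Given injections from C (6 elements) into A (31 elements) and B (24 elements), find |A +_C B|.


The pushout A +_C B identifies the images of C in A and B.
|A +_C B| = |A| + |B| - |C| (for injections).
= 31 + 24 - 6 = 49

49


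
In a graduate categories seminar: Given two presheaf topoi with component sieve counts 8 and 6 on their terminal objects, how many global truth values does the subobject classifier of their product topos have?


In a product of presheaf topoi E_1 x E_2, the subobject classifier
is Omega = Omega_1 x Omega_2 (componentwise), so
|Omega(top)| = |Omega_1(top_1)| * |Omega_2(top_2)|.
= 8 * 6 = 48.

48


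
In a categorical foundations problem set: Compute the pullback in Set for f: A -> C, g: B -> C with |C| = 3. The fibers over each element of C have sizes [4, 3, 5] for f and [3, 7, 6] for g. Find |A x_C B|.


The pullback A x_C B consists of pairs (a, b) with f(a) = g(b).
For each element c in C, the fiber product has |f^-1(c)| * |g^-1(c)| elements.
Summing over C: 4 * 3 + 3 * 7 + 5 * 6
= 12 + 21 + 30 = 63

63


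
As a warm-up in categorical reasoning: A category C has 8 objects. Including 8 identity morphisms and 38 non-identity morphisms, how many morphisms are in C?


Each object has an identity morphism, giving 8 identities.
Adding the 38 non-identity morphisms:
Total = 8 + 38 = 46

46


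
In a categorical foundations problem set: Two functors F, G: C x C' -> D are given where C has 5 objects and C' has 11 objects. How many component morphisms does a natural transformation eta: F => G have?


A natural transformation eta: F => G assigns one component morphism per
object of the domain category.
The domain is the product category C x C', so
|Ob(C x C')| = |Ob(C)| * |Ob(C')| = 5 * 11 = 55.
Therefore eta has 55 component morphisms.

55


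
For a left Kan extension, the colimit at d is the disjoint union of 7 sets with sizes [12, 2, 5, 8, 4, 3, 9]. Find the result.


Pointwise, the left Kan extension (Lan_F H)(d) is the colimit, indexed
by the comma category (F downarrow d), of H composed with the
projection (F downarrow d) -> C. Here that colimit is given
as a coproduct (disjoint union) of sets, so its cardinality is the
sum of the sizes of the summands.
Coproduct of sets with sizes: 12 + 2 + 5 + 8 + 4 + 3 + 9
= 43

43


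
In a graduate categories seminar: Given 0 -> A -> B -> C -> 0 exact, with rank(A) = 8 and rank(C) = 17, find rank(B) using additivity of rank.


For a short exact sequence 0 -> A -> B -> C -> 0,
rank is additive: rank(B) = rank(A) + rank(C).
rank(B) = 8 + 17 = 25

25


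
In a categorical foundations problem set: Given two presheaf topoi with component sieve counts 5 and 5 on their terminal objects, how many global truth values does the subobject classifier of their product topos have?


In a product of presheaf topoi E_1 x E_2, the subobject classifier
is Omega = Omega_1 x Omega_2 (componentwise), so
|Omega(top)| = |Omega_1(top_1)| * |Omega_2(top_2)|.
= 5 * 5 = 25.

25


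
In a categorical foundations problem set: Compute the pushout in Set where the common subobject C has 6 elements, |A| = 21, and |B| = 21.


The pushout A +_C B identifies the images of C in A and B.
|A +_C B| = |A| + |B| - |C| (for injections).
= 21 + 21 - 6 = 36

36


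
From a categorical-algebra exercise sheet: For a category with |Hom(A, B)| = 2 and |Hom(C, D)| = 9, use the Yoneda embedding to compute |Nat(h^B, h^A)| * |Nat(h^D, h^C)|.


By the Yoneda lemma, Nat(h^B, h^A) is isomorphic to Hom(A, B),
so |Nat(h^B, h^A)| = |Hom(A, B)| and |Nat(h^D, h^C)| = |Hom(C, D)|.
|Hom(A, B)| = 2, |Hom(C, D)| = 9.
|Nat(h^B, h^A) x Nat(h^D, h^C)| = 2 * 9 = 18

18


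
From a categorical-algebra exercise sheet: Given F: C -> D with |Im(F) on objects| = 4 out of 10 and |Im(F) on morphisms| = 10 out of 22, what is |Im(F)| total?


The image of F consists of distinct objects and distinct morphisms.
|Im(F)| on objects = 4
|Im(F)| on morphisms = 10
Total image cardinality = 4 + 10 = 14

14


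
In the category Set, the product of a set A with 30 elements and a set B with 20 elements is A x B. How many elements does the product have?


In Set, the product A x B is the Cartesian product.
By the universal property, |A x B| = |A| * |B|.
|A x B| = 30 * 20 = 600

600


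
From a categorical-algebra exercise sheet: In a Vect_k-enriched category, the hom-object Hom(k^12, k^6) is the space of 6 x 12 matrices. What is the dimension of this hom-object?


In Vect-enriched categories, Hom(k^n, k^m) is the space of m x n matrices.
dim(Hom(k^12, k^6)) = 6 * 12 = 72

72


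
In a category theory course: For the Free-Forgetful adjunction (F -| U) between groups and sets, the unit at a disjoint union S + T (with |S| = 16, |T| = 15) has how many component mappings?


The unit eta_X: X -> U(F(X)) of the Free-Forgetful adjunction
maps each element of X to a generator of F(X). For X = S + T (disjoint
union in Set), |S + T| = |S| + |T|.
Total mappings = 16 + 15 = 31.

31


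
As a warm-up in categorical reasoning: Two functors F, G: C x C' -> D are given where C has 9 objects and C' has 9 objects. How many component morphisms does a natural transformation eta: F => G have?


A natural transformation eta: F => G assigns one component morphism per
object of the domain category.
The domain is the product category C x C', so
|Ob(C x C')| = |Ob(C)| * |Ob(C')| = 9 * 9 = 81.
Therefore eta has 81 component morphisms.

81


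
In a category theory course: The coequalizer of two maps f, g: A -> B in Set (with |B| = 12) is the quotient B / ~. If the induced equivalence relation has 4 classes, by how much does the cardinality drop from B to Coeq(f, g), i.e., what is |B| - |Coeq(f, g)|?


The coequalizer Coeq(f, g) = B / ~ has one element per equivalence class.
|B| = 12, |Coeq(f, g)| = 4.
|B| - |Coeq(f, g)| = 12 - 4 = 8.

8


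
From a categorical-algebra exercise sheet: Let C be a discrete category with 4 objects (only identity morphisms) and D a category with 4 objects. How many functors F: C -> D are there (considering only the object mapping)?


A functor from a discrete category C to D is determined by
where each object maps. Each of the 4 objects of C can map
to any of the 4 objects of D independently.
Number of functors = 4^4 = 256

256


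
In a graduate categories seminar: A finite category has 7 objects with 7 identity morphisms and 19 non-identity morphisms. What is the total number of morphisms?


Each object has an identity morphism, giving 7 identities.
Adding the 19 non-identity morphisms:
Total = 7 + 19 = 26

26


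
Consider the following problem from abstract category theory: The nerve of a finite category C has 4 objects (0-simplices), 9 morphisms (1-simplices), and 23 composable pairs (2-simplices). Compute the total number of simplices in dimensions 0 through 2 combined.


The 2-skeleton of the nerve N(C) consists of simplices in dimensions 0, 1, 2:
  |N(C)_0| = 4 (objects)
  |N(C)_1| = 9 (morphisms)
  |N(C)_2| = 23 (composable pairs)
Total = 4 + 9 + 23 = 36

36


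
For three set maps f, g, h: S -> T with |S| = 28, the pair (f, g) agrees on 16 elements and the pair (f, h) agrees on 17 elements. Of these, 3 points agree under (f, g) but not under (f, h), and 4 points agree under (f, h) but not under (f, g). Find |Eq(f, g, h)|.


Eq(f, g, h) is the triple-agreement set: points in S where all three
maps take the same value. Using inclusion-exclusion on the pairwise data:
Pair (f, g) agrees on 16 points; pair (f, h) on 17 points.
Points agreeing under (f, g) but not (f, h) = 3; under (f, h) but not (f, g) = 4.
Triple-agreement = agreement-in-(f, g) minus points that agree under (f, g) but not (f, h):
|Eq(f, g, h)| = 16 - 3 = 13
(cross-check via (f, h): 17 - 4 = 13.)

13


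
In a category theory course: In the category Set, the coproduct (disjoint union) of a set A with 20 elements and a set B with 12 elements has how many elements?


In Set, the coproduct A + B is the disjoint union.
|A + B| = |A| + |B| = 20 + 12 = 32

32


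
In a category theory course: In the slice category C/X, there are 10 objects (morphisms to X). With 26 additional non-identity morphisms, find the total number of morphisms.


In the slice category C/X, objects are morphisms to X.
Identity morphisms: 10 (one per object of C/X).
Non-identity morphisms: 26.
Total = 10 + 26 = 36

36


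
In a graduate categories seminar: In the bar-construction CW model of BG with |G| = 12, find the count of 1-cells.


In the bar-construction CW model of BG, the n-cells are indexed by
n-tuples [g_1|...|g_n] of non-identity elements of G (degenerate
simplices with some g_i = e do not contribute cells), so there are
(|G| - 1)^n n-cells.
For dim = 1 with |G| = 12:
cells = (12 - 1)^1 = 11^1 = 11

11


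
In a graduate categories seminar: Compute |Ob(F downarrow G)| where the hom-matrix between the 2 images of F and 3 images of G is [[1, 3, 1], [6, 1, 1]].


Objects of (F downarrow G) are triples (a, b, h: F(a)->G(b)).
The count equals the sum of all entries in the hom-matrix.
sum(row 0) = 5
sum(row 1) = 8
Grand total = 13

13


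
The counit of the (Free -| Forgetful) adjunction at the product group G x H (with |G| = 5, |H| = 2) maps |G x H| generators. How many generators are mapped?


The counit epsilon_K: F(U(K)) -> K of the Free-Forgetful adjunction
maps |K| generators of F(U(K)) into K. For K = G x H (the product group),
|G x H| = |G| * |H|.
Total generators mapped = 5 * 2 = 10.

10


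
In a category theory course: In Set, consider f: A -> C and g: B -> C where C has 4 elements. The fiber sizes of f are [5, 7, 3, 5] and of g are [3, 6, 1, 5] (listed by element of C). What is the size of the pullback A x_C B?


The pullback A x_C B consists of pairs (a, b) with f(a) = g(b).
For each element c in C, the fiber product has |f^-1(c)| * |g^-1(c)| elements.
Summing over C: 5 * 3 + 7 * 6 + 3 * 1 + 5 * 5
= 15 + 42 + 3 + 25 = 85

85


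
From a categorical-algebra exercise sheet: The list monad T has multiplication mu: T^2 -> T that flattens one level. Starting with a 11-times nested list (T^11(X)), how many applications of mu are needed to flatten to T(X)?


Each application of mu: T^2 -> T removes one layer of nesting.
Starting at depth 11 (i.e., T^11(X)), we need to reach T(X).
Number of mu applications = 11 - 1 = 10

10


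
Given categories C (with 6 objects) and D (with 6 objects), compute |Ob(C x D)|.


The product category C x D has objects that are pairs (c, d).
Number of pairs = |Ob(C)| * |Ob(D)| = 6 * 6 = 36

36


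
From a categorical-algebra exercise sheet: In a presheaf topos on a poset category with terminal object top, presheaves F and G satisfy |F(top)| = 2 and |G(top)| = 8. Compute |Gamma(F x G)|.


Global sections of a presheaf on a poset with terminal top satisfy
Gamma(H) ~ H(top). Presheaves admit pointwise products, so
(F x G)(top) = F(top) x G(top) (Cartesian product).
|Gamma(F x G)| = |F(top)| * |G(top)| = 2 * 8 = 16.

16


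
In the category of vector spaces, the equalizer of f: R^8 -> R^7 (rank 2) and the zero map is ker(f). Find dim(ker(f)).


The equalizer of f and the zero map is ker(f).
By the rank-nullity theorem: dim(ker(f)) = dim(domain) - rank(f).
dim(ker(f)) = 8 - 2 = 6

6


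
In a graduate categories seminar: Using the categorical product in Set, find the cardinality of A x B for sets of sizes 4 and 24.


In Set, the product A x B is the Cartesian product.
By the universal property, |A x B| = |A| * |B|.
|A x B| = 4 * 24 = 96

96


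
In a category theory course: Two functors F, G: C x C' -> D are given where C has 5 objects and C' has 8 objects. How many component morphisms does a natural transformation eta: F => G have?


A natural transformation eta: F => G assigns one component morphism per
object of the domain category.
The domain is the product category C x C', so
|Ob(C x C')| = |Ob(C)| * |Ob(C')| = 5 * 8 = 40.
Therefore eta has 40 component morphisms.

40


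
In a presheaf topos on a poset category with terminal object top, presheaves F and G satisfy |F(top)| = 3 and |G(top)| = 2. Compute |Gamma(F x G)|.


Global sections of a presheaf on a poset with terminal top satisfy
Gamma(H) ~ H(top). Presheaves admit pointwise products, so
(F x G)(top) = F(top) x G(top) (Cartesian product).
|Gamma(F x G)| = |F(top)| * |G(top)| = 3 * 2 = 6.

6


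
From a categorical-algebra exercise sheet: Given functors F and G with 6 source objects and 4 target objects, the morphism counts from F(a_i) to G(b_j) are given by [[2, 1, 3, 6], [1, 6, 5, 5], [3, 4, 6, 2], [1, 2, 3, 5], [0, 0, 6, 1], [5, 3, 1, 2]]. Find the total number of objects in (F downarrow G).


Objects of (F downarrow G) are triples (a, b, h: F(a)->G(b)).
The count equals the sum of all entries in the hom-matrix.
sum(row 0) = 12
sum(row 1) = 17
sum(row 2) = 15
sum(row 3) = 11
sum(row 4) = 7
sum(row 5) = 11
Grand total = 73

73


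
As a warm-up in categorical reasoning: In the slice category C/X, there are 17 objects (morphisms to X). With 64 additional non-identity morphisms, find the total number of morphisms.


In the slice category C/X, objects are morphisms to X.
Identity morphisms: 17 (one per object of C/X).
Non-identity morphisms: 64.
Total = 17 + 64 = 81

81


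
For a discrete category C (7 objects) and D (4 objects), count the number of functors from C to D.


A functor from a discrete category C to D is determined by
where each object maps. Each of the 7 objects of C can map
to any of the 4 objects of D independently.
Number of functors = 4^7 = 16384

16384


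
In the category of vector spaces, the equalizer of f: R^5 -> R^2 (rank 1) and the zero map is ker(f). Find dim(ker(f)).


The equalizer of f and the zero map is ker(f).
By the rank-nullity theorem: dim(ker(f)) = dim(domain) - rank(f).
dim(ker(f)) = 5 - 1 = 4

4


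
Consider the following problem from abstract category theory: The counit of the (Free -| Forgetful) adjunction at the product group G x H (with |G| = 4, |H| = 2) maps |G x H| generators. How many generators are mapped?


The counit epsilon_K: F(U(K)) -> K of the Free-Forgetful adjunction
maps |K| generators of F(U(K)) into K. For K = G x H (the product group),
|G x H| = |G| * |H|.
Total generators mapped = 4 * 2 = 8.

8


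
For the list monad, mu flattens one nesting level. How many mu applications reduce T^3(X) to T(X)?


Each application of mu: T^2 -> T removes one layer of nesting.
Starting at depth 3 (i.e., T^3(X)), we need to reach T(X).
Number of mu applications = 3 - 1 = 2

2


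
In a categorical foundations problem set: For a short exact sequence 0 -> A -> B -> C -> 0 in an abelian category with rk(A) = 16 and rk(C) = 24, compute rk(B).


For a short exact sequence 0 -> A -> B -> C -> 0,
rank is additive: rank(B) = rank(A) + rank(C).
rank(B) = 16 + 24 = 40

40


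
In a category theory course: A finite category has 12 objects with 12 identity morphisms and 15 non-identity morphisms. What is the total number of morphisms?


Each object has an identity morphism, giving 12 identities.
Adding the 15 non-identity morphisms:
Total = 12 + 15 = 27

27


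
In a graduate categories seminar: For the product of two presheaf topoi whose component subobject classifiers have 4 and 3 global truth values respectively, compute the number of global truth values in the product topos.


In a product of presheaf topoi E_1 x E_2, the subobject classifier
is Omega = Omega_1 x Omega_2 (componentwise), so
|Omega(top)| = |Omega_1(top_1)| * |Omega_2(top_2)|.
= 4 * 3 = 12.

12


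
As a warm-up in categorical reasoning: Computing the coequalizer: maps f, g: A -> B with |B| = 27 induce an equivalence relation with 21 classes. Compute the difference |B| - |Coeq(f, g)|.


The coequalizer Coeq(f, g) = B / ~ has one element per equivalence class.
|B| = 27, |Coeq(f, g)| = 21.
|B| - |Coeq(f, g)| = 27 - 21 = 6.

6


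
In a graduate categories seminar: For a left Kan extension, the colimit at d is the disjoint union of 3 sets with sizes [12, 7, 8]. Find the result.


Pointwise, the left Kan extension (Lan_F H)(d) is the colimit, indexed
by the comma category (F downarrow d), of H composed with the
projection (F downarrow d) -> C. Here that colimit is given
as a coproduct (disjoint union) of sets, so its cardinality is the
sum of the sizes of the summands.
Coproduct of sets with sizes: 12 + 7 + 8
= 27

27


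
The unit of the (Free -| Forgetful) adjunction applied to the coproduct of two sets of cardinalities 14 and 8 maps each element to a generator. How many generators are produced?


The unit eta_X: X -> U(F(X)) of the Free-Forgetful adjunction
maps each element of X to a generator of F(X). For X = S + T (disjoint
union in Set), |S + T| = |S| + |T|.
Total mappings = 14 + 8 = 22.

22


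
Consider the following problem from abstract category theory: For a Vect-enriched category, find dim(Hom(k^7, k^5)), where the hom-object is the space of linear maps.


In Vect-enriched categories, Hom(k^n, k^m) is the space of m x n matrices.
dim(Hom(k^7, k^5)) = 5 * 7 = 35

35
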